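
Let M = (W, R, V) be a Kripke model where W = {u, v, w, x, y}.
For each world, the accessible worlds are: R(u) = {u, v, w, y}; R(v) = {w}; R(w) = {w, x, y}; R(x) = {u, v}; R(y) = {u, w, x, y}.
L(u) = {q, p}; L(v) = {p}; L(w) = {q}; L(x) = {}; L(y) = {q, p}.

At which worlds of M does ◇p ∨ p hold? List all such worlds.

u, v, w, x, y

Let φ = ◇p ∨ p. Evaluate φ at each world:
  u (successors {u, v, w, y}): φ is true.
  v (successors {w}): φ is true.
  w (successors {w, x, y}): φ is true.
  x (successors {u, v}): φ is true.
  y (successors {u, w, x, y}): φ is true.
For instance, at w:
  At w: ◇p is true, p is false, so ◇p ∨ p is true.
    At w: ◇p requires p at some successor in {w, x, y}.
      p holds at y, so ◇p is true at w.
Satisfying worlds: {u, v, w, x, y}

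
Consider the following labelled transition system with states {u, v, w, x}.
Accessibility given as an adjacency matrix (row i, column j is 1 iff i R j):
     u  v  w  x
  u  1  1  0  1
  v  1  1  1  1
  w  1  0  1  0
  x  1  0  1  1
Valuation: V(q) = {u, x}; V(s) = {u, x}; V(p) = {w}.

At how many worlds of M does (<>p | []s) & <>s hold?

3

Recall that []ψ holds at a world iff ψ holds at every accessible world, and <>ψ holds iff ψ holds at some accessible world.
Let φ = (<>p | []s) & <>s. Evaluate φ at each world:
  u (successors {u, v, x}): φ is false.
  v (successors {u, v, w, x}): φ is true.
  w (successors {u, w}): φ is true.
  x (successors {u, w, x}): φ is true.
For instance, at v:
  At v: <>p | []s is true, <>s is true, so (<>p | []s) & <>s is true.
    At v: <>p is true, []s is false, so <>p | []s is true.
      At v: <>p requires p at some successor in {u, v, w, x}.
        p holds at w, so <>p is true at v.
      At v: []s requires s at every successor {u, v, w, x}.
        s fails at v, so []s is false at v.
    At v: <>s requires s at some successor in {u, v, w, x}.
      s holds at u, so <>s is true at v.
Satisfying worlds: {v, w, x}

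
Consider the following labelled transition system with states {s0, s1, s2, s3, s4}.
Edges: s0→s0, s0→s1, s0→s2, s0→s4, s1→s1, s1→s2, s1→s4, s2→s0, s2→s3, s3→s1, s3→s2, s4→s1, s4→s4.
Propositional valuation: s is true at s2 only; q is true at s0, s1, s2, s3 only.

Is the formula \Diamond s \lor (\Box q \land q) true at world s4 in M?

Recall that \Box ψ holds at a world iff ψ holds at every accessible world, and \Diamond ψ holds iff ψ holds at some accessible world.
At s4: \Diamond s is false, \Box q \land q is false, so \Diamond s \lor (\Box q \land q) is false.
  At s4: \Diamond s requires s at some successor in {s1, s4}.
    At s1: s is false.
    At s4: s is false.
  So \Diamond s is false at s4.
  At s4: \Box q is false, q is false, so \Box q \land q is false.
    At s4: \Box q requires q at every successor {s1, s4}.
      q fails at s4, so \Box q is false at s4.

No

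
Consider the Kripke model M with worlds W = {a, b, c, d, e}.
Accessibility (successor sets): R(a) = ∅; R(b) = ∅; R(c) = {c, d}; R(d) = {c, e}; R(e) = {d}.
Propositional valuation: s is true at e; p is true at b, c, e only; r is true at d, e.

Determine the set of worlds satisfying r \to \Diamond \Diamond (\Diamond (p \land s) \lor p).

Recall that \Diamond ψ holds at a world iff ψ holds at some accessible world.
Let φ = r \to \Diamond \Diamond (\Diamond (p \land s) \lor p). Evaluate φ at each world:
  a (successors ∅): φ is true.
  b (successors ∅): φ is true.
  c (successors {c, d}): φ is true.
  d (successors {c, e}): φ is true.
  e (successors {d}): φ is true.
For instance, at d:
  At d: r is true, \Diamond \Diamond (\Diamond (p \land s) \lor p) is true, so r \to \Diamond \Diamond (\Diamond (p \land s) \lor p) is true.
    At d: \Diamond \Diamond (\Diamond (p \land s) \lor p) requires \Diamond (\Diamond (p \land s) \lor p) at some successor in {c, e}.
      \Diamond (\Diamond (p \land s) \lor p) holds at c, so \Diamond \Diamond (\Diamond (p \land s) \lor p) is true at d.
Satisfying worlds: {a, b, c, d, e}

a, b, c, d, e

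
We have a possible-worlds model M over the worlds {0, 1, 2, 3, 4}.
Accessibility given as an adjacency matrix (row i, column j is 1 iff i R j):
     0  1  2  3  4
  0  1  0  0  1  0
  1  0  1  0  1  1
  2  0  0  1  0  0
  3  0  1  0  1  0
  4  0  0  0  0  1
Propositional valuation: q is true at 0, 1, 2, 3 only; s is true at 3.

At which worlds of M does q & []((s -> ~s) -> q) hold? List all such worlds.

Let φ = q & []((s -> ~s) -> q). Evaluate φ at each world:
  0 (successors {0, 3}): φ is true.
  1 (successors {1, 3, 4}): φ is false.
  2 (successors {2}): φ is true.
  3 (successors {1, 3}): φ is true.
  4 (successors {4}): φ is false.
For instance, at 1:
  At 1: q is true, []((s -> ~s) -> q) is false, so q & []((s -> ~s) -> q) is false.
    At 1: []((s -> ~s) -> q) requires (s -> ~s) -> q at every successor {1, 3, 4}.
      (s -> ~s) -> q fails at 4, so []((s -> ~s) -> q) is false at 1.
Satisfying worlds: {0, 2, 3}

0, 2, 3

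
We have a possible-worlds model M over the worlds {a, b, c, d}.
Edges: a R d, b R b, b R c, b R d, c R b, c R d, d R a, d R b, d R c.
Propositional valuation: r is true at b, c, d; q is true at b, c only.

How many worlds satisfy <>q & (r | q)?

Let φ = <>q & (r | q). Evaluate φ at each world:
  a (successors {d}): φ is false.
  b (successors {b, c, d}): φ is true.
  c (successors {b, d}): φ is true.
  d (successors {a, b, c}): φ is true.
For instance, at a:
  At a: <>q is false, r | q is false, so <>q & (r | q) is false.
    At a: <>q requires q at some successor in {d}.
      At d: q is false.
    So <>q is false at a.
Satisfying worlds: {b, c, d}

3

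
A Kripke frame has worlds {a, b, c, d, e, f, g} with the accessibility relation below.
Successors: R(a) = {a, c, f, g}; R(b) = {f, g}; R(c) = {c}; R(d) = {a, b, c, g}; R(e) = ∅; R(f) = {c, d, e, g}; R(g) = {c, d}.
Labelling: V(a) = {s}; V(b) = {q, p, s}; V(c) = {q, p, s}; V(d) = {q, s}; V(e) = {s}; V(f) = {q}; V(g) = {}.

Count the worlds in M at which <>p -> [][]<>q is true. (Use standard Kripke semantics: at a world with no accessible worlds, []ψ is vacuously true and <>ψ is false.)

6

Let φ = <>p -> [][]<>q. Evaluate φ at each world:
  a (successors {a, c, f, g}): φ is false.
  b (successors {f, g}): φ is true.
  c (successors {c}): φ is true.
  d (successors {a, b, c, g}): φ is true.
  e (successors ∅): φ is true.
  f (successors {c, d, e, g}): φ is true.
  g (successors {c, d}): φ is true.
For instance, at f:
  At f: <>p is true, [][]<>q is true, so <>p -> [][]<>q is true.
    At f: <>p requires p at some successor in {c, d, e, g}.
      p holds at c, so <>p is true at f.
    At f: [][]<>q requires []<>q at every successor {c, d, e, g}.
      At c: []<>q is true.
      At d: []<>q is true.
      At e: []<>q is true.
      At g: []<>q is true.
    So [][]<>q is true at f.
Satisfying worlds: {b, c, d, e, f, g}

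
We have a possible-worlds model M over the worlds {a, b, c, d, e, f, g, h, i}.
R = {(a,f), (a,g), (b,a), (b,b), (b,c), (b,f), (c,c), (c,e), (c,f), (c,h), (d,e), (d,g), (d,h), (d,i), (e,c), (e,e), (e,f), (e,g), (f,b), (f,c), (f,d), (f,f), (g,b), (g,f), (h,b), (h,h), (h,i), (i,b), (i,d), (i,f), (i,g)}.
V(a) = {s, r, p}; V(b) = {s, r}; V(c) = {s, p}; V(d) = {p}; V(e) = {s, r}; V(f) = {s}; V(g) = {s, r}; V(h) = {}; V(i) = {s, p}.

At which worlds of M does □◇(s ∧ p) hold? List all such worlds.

Let φ = □◇(s ∧ p). Evaluate φ at each world:
  a (successors {f, g}): φ is false.
  b (successors {a, b, c, f}): φ is false.
  c (successors {c, e, f, h}): φ is true.
  d (successors {e, g, h, i}): φ is false.
  e (successors {c, e, f, g}): φ is false.
  f (successors {b, c, d, f}): φ is true.
  g (successors {b, f}): φ is true.
  h (successors {b, h, i}): φ is false.
  i (successors {b, d, f, g}): φ is false.
For instance, at g:
  At g: □◇(s ∧ p) requires ◇(s ∧ p) at every successor {b, f}.
      At b: ◇(s ∧ p) requires s ∧ p at some successor in {a, b, c, f}.
        s ∧ p holds at a, so ◇(s ∧ p) is true at b.
      At f: ◇(s ∧ p) requires s ∧ p at some successor in {b, c, d, f}.
        s ∧ p holds at c, so ◇(s ∧ p) is true at f.
  So □◇(s ∧ p) is true at g.
Satisfying worlds: {c, f, g}

c, f, g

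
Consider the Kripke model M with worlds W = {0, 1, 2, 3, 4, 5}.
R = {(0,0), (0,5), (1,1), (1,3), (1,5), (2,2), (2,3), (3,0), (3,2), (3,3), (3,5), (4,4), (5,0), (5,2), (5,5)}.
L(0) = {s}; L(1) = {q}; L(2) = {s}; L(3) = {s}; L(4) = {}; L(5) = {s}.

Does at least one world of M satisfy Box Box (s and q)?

Let φ = Box Box (s and q). Evaluate φ at each world:
  0 (successors {0, 5}): φ is false.
  1 (successors {1, 3, 5}): φ is false.
  2 (successors {2, 3}): φ is false.
  3 (successors {0, 2, 3, 5}): φ is false.
  4 (successors {4}): φ is false.
  5 (successors {0, 2, 5}): φ is false.
For instance, at 5:
  At 5: Box Box (s and q) requires Box (s and q) at every successor {0, 2, 5}.
    Box (s and q) fails at 0, so Box Box (s and q) is false at 5.
      At 0: Box (s and q) requires s and q at every successor {0, 5}.
        s and q fails at 0, so Box (s and q) is false at 0.

No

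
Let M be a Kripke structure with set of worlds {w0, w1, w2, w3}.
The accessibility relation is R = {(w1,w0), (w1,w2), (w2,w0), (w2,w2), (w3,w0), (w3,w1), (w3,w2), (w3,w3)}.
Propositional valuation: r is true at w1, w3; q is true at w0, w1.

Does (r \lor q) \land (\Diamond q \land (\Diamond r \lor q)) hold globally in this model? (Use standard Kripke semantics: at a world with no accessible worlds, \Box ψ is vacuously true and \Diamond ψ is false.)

No

Recall that \Diamond ψ holds at a world iff ψ holds at some accessible world.
Let φ = (r \lor q) \land (\Diamond q \land (\Diamond r \lor q)). Evaluate φ at each world:
  w0 (successors ∅): φ is false.
  w1 (successors {w0, w2}): φ is true.
  w2 (successors {w0, w2}): φ is false.
  w3 (successors {w0, w1, w2, w3}): φ is true.
Detail at w0 (counterexample):
  At w0: r \lor q is true, \Diamond q \land (\Diamond r \lor q) is false, so (r \lor q) \land (\Diamond q \land (\Diamond r \lor q)) is false.
    At w0: \Diamond q is false, \Diamond r \lor q is true, so \Diamond q \land (\Diamond r \lor q) is false.
      At w0: no accessible worlds, so \Diamond q is false.
      At w0: \Diamond r is false, q is true, so \Diamond r \lor q is true.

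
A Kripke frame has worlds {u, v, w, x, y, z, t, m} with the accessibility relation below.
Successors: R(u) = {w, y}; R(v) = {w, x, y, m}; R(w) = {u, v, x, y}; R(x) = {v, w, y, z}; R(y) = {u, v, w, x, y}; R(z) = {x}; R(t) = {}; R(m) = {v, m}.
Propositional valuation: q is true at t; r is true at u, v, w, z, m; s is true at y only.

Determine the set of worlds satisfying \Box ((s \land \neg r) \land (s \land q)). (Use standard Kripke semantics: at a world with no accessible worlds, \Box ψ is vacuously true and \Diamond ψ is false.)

Let φ = \Box ((s \land \neg r) \land (s \land q)). Evaluate φ at each world:
  u (successors {w, y}): φ is false.
  v (successors {w, x, y, m}): φ is false.
  w (successors {u, v, x, y}): φ is false.
  x (successors {v, w, y, z}): φ is false.
  y (successors {u, v, w, x, y}): φ is false.
  z (successors {x}): φ is false.
  t (successors ∅): φ is true.
  m (successors {v, m}): φ is false.
For instance, at y:
  At y: \Box ((s \land \neg r) \land (s \land q)) requires (s \land \neg r) \land (s \land q) at every successor {u, v, w, x, y}.
    (s \land \neg r) \land (s \land q) fails at u, so \Box ((s \land \neg r) \land (s \land q)) is false at y.
Satisfying worlds: {t}

t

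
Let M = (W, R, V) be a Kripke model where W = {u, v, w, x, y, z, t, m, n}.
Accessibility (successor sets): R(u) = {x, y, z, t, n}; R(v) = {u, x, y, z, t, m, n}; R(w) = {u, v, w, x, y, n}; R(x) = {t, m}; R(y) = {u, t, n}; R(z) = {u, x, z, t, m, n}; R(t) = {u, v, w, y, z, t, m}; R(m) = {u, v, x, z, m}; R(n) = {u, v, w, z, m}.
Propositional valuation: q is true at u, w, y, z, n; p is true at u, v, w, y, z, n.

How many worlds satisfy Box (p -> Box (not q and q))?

Recall that Box ψ holds at a world iff ψ holds at every accessible world, and Dia ψ holds iff ψ holds at some accessible world.
Let φ = Box (p -> Box (not q and q)). Evaluate φ at each world:
  u (successors {x, y, z, t, n}): φ is false.
  v (successors {u, x, y, z, t, m, n}): φ is false.
  w (successors {u, v, w, x, y, n}): φ is false.
  x (successors {t, m}): φ is true.
  y (successors {u, t, n}): φ is false.
  z (successors {u, x, z, t, m, n}): φ is false.
  t (successors {u, v, w, y, z, t, m}): φ is false.
  m (successors {u, v, x, z, m}): φ is false.
  n (successors {u, v, w, z, m}): φ is false.
For instance, at y:
  At y: Box (p -> Box (not q and q)) requires p -> Box (not q and q) at every successor {u, t, n}.
    p -> Box (not q and q) fails at u, so Box (p -> Box (not q and q)) is false at y.
      At u: p is true, Box (not q and q) is false, so p -> Box (not q and q) is false.
Satisfying worlds: {x}

1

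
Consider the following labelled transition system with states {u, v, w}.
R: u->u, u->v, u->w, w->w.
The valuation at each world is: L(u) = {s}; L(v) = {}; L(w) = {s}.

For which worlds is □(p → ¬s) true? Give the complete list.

u, v, w

Let φ = □(p → ¬s). Evaluate φ at each world:
  u (successors {u, v, w}): φ is true.
  v (successors ∅): φ is true.
  w (successors {w}): φ is true.
For instance, at w:
  At w: □(p → ¬s) requires p → ¬s at every successor {w}.
    At w: p → ¬s is true.
  So □(p → ¬s) is true at w.
Satisfying worlds: {u, v, w}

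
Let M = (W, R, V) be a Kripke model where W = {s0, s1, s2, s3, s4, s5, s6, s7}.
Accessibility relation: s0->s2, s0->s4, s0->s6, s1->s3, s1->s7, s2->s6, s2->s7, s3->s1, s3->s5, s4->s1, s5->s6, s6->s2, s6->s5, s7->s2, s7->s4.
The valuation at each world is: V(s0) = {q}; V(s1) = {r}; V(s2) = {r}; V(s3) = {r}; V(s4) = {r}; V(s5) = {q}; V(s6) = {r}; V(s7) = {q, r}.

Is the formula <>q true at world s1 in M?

Yes

At s1: <>q requires q at some successor in {s3, s7}.
  q holds at s7, so <>q is true at s1.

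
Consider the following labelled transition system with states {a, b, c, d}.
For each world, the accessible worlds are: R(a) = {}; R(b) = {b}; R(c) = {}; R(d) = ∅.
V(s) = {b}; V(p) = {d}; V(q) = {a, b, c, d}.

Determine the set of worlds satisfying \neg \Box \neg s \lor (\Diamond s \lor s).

Let φ = \neg \Box \neg s \lor (\Diamond s \lor s). Evaluate φ at each world:
  a (successors ∅): φ is false.
  b (successors {b}): φ is true.
  c (successors ∅): φ is false.
  d (successors ∅): φ is false.
For instance, at b:
  At b: \neg \Box \neg s is true, \Diamond s \lor s is true, so \neg \Box \neg s \lor (\Diamond s \lor s) is true.
    At b: \Box \neg s is false, so \neg \Box \neg s is true.
      At b: \Box \neg s requires \neg s at every successor {b}.
        \neg s fails at b, so \Box \neg s is false at b.
    At b: \Diamond s is true, s is true, so \Diamond s \lor s is true.
      At b: \Diamond s requires s at some successor in {b}.
        s holds at b, so \Diamond s is true at b.
Satisfying worlds: {b}

b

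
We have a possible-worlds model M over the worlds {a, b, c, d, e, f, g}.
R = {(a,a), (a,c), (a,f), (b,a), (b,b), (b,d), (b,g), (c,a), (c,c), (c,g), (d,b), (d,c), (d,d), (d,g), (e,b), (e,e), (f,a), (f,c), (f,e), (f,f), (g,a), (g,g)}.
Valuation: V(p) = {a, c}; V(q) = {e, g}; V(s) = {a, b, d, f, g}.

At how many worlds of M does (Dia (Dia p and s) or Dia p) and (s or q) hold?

6

Let φ = (Dia (Dia p and s) or Dia p) and (s or q). Evaluate φ at each world:
  a (successors {a, c, f}): φ is true.
  b (successors {a, b, d, g}): φ is true.
  c (successors {a, c, g}): φ is false.
  d (successors {b, c, d, g}): φ is true.
  e (successors {b, e}): φ is true.
  f (successors {a, c, e, f}): φ is true.
  g (successors {a, g}): φ is true.
For instance, at b:
  At b: Dia (Dia p and s) or Dia p is true, s or q is true, so (Dia (Dia p and s) or Dia p) and (s or q) is true.
    At b: Dia (Dia p and s) is true, Dia p is true, so Dia (Dia p and s) or Dia p is true.
      At b: Dia (Dia p and s) requires Dia p and s at some successor in {a, b, d, g}.
        Dia p and s holds at a, so Dia (Dia p and s) is true at b.
      At b: Dia p requires p at some successor in {a, b, d, g}.
        p holds at a, so Dia p is true at b.
Satisfying worlds: {a, b, d, e, f, g}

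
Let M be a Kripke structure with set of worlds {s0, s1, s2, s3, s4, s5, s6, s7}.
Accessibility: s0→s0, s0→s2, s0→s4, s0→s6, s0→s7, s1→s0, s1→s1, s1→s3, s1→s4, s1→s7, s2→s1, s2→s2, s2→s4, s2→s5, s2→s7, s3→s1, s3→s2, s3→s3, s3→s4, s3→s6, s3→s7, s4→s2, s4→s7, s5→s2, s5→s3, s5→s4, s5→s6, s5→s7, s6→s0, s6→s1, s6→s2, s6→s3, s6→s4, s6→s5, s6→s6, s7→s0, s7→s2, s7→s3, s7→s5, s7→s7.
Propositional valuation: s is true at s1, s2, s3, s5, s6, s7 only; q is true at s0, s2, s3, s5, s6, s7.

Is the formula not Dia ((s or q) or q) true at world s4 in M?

At s4: Dia ((s or q) or q) is true, so not Dia ((s or q) or q) is false.
  At s4: Dia ((s or q) or q) requires (s or q) or q at some successor in {s2, s7}.
    (s or q) or q holds at s2, so Dia ((s or q) or q) is true at s4.

No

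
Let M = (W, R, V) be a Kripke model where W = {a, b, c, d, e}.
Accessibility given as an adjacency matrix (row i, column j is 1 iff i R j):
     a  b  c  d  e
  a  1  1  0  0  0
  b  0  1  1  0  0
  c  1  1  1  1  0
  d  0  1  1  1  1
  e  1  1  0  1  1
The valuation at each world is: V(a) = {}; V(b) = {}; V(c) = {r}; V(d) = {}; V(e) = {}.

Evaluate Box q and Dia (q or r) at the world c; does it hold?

No

At c: Box q is false, Dia (q or r) is true, so Box q and Dia (q or r) is false.
  At c: Box q requires q at every successor {a, b, c, d}.
    q fails at a, so Box q is false at c.
  At c: Dia (q or r) requires q or r at some successor in {a, b, c, d}.
    q or r holds at c, so Dia (q or r) is true at c.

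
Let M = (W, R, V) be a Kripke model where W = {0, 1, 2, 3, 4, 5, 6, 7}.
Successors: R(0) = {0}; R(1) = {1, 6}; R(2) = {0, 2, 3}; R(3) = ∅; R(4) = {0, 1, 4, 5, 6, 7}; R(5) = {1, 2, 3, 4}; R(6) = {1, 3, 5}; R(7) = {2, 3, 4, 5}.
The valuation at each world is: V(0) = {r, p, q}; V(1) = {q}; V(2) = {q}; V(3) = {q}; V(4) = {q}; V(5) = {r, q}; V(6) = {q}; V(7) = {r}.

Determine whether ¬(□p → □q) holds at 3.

At 3: □p → □q is true, so ¬(□p → □q) is false.
  At 3: □p is true, □q is true, so □p → □q is true.
    At 3: no accessible worlds, so □p holds vacuously.
    At 3: no accessible worlds, so □q holds vacuously.

No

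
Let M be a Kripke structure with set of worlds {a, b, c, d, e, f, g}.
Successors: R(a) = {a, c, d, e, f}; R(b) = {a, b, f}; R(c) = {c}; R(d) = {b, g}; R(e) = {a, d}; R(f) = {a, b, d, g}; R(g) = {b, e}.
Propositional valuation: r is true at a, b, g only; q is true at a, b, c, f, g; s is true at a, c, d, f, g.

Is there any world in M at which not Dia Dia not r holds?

No

Let φ = not Dia Dia not r. Evaluate φ at each world:
  a (successors {a, c, d, e, f}): φ is false.
  b (successors {a, b, f}): φ is false.
  c (successors {c}): φ is false.
  d (successors {b, g}): φ is false.
  e (successors {a, d}): φ is false.
  f (successors {a, b, d, g}): φ is false.
  g (successors {b, e}): φ is false.
For instance, at c:
  At c: Dia Dia not r is true, so not Dia Dia not r is false.
    At c: Dia Dia not r requires Dia not r at some successor in {c}.
      Dia not r holds at c, so Dia Dia not r is true at c.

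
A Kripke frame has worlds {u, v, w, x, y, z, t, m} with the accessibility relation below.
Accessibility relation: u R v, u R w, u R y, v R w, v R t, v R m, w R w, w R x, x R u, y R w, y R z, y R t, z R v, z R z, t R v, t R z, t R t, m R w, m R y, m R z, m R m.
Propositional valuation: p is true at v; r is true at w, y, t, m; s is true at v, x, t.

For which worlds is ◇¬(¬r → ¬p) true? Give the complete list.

Let φ = ◇¬(¬r → ¬p). Evaluate φ at each world:
  u (successors {v, w, y}): φ is true.
  v (successors {w, t, m}): φ is false.
  w (successors {w, x}): φ is false.
  x (successors {u}): φ is false.
  y (successors {w, z, t}): φ is false.
  z (successors {v, z}): φ is true.
  t (successors {v, z, t}): φ is true.
  m (successors {w, y, z, m}): φ is false.
For instance, at v:
  At v: ◇¬(¬r → ¬p) requires ¬(¬r → ¬p) at some successor in {w, t, m}.
    At w: ¬(¬r → ¬p) is false.
    At t: ¬(¬r → ¬p) is false.
    At m: ¬(¬r → ¬p) is false.
  So ◇¬(¬r → ¬p) is false at v.
Satisfying worlds: {u, z, t}

u, z, t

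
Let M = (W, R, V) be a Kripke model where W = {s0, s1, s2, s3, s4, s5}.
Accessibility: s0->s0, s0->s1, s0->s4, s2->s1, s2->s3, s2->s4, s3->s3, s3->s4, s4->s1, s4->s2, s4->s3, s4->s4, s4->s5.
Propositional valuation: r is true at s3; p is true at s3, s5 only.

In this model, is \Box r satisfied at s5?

At s5: no accessible worlds, so \Box r holds vacuously.

Yes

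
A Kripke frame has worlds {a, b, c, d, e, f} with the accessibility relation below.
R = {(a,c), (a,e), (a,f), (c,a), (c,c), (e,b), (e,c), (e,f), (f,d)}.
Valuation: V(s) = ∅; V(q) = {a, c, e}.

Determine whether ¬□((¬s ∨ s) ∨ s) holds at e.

No

At e: □((¬s ∨ s) ∨ s) is true, so ¬□((¬s ∨ s) ∨ s) is false.
  At e: □((¬s ∨ s) ∨ s) requires (¬s ∨ s) ∨ s at every successor {b, c, f}.
    At b: (¬s ∨ s) ∨ s is true.
    At c: (¬s ∨ s) ∨ s is true.
    At f: (¬s ∨ s) ∨ s is true.
  So □((¬s ∨ s) ∨ s) is true at e.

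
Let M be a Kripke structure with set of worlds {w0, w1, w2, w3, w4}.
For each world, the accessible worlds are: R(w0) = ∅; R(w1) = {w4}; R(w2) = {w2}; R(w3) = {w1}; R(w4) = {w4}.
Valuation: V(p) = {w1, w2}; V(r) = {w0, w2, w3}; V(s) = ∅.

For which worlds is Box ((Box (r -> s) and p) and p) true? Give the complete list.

Let φ = Box ((Box (r -> s) and p) and p). Evaluate φ at each world:
  w0 (successors ∅): φ is true.
  w1 (successors {w4}): φ is false.
  w2 (successors {w2}): φ is false.
  w3 (successors {w1}): φ is true.
  w4 (successors {w4}): φ is false.
For instance, at w3:
  At w3: Box ((Box (r -> s) and p) and p) requires (Box (r -> s) and p) and p at every successor {w1}.
      At w1: Box (r -> s) and p is true, p is true, so (Box (r -> s) and p) and p is true.
  So Box ((Box (r -> s) and p) and p) is true at w3.
Satisfying worlds: {w0, w3}

w0, w3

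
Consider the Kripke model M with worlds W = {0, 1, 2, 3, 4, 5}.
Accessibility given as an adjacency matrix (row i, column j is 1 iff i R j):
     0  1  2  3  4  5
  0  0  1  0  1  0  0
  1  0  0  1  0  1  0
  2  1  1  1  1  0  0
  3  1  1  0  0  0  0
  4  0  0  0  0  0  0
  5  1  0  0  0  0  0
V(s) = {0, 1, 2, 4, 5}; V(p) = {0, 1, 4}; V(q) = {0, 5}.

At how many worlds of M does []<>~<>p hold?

1

Let φ = []<>~<>p. Evaluate φ at each world:
  0 (successors {1, 3}): φ is false.
  1 (successors {2, 4}): φ is false.
  2 (successors {0, 1, 2, 3}): φ is false.
  3 (successors {0, 1}): φ is false.
  4 (successors ∅): φ is true.
  5 (successors {0}): φ is false.
For instance, at 2:
  At 2: []<>~<>p requires <>~<>p at every successor {0, 1, 2, 3}.
    <>~<>p fails at 0, so []<>~<>p is false at 2.
      At 0: <>~<>p requires ~<>p at some successor in {1, 3}.
        At 1: ~<>p is false.
        At 3: ~<>p is false.
      So <>~<>p is false at 0.
Satisfying worlds: {4}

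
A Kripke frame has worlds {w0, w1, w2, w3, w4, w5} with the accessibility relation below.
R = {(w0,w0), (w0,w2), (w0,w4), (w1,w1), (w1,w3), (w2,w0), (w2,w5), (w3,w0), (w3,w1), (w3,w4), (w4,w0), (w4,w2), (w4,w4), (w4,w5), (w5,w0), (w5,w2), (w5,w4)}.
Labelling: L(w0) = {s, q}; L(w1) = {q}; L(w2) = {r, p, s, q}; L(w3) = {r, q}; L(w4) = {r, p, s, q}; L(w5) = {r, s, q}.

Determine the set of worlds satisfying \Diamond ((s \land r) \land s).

w0, w2, w3, w4, w5

Let φ = \Diamond ((s \land r) \land s). Evaluate φ at each world:
  w0 (successors {w0, w2, w4}): φ is true.
  w1 (successors {w1, w3}): φ is false.
  w2 (successors {w0, w5}): φ is true.
  w3 (successors {w0, w1, w4}): φ is true.
  w4 (successors {w0, w2, w4, w5}): φ is true.
  w5 (successors {w0, w2, w4}): φ is true.
For instance, at w2:
  At w2: \Diamond ((s \land r) \land s) requires (s \land r) \land s at some successor in {w0, w5}.
    (s \land r) \land s holds at w5, so \Diamond ((s \land r) \land s) is true at w2.
Satisfying worlds: {w0, w2, w3, w4, w5}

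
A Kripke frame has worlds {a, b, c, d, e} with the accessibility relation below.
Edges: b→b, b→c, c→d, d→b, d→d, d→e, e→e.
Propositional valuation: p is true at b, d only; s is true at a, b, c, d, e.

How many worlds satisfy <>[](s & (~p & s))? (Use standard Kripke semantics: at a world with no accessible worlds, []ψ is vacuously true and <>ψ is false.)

Recall that []ψ holds at a world iff ψ holds at every accessible world, and <>ψ holds iff ψ holds at some accessible world.
Let φ = <>[](s & (~p & s)). Evaluate φ at each world:
  a (successors ∅): φ is false.
  b (successors {b, c}): φ is false.
  c (successors {d}): φ is false.
  d (successors {b, d, e}): φ is true.
  e (successors {e}): φ is true.
For instance, at e:
  At e: <>[](s & (~p & s)) requires [](s & (~p & s)) at some successor in {e}.
    [](s & (~p & s)) holds at e, so <>[](s & (~p & s)) is true at e.
      At e: [](s & (~p & s)) requires s & (~p & s) at every successor {e}.
        At e: s & (~p & s) is true.
      So [](s & (~p & s)) is true at e.
Satisfying worlds: {d, e}

2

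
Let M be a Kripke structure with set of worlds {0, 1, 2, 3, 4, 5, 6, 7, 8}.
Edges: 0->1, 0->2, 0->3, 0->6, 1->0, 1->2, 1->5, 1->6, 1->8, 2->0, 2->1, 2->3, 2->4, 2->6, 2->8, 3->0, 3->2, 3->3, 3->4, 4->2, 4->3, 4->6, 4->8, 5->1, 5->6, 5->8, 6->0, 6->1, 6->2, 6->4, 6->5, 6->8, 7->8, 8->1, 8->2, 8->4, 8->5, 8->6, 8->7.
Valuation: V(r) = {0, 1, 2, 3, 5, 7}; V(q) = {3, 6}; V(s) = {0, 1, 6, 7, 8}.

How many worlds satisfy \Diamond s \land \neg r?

Let φ = \Diamond s \land \neg r. Evaluate φ at each world:
  0 (successors {1, 2, 3, 6}): φ is false.
  1 (successors {0, 2, 5, 6, 8}): φ is false.
  2 (successors {0, 1, 3, 4, 6, 8}): φ is false.
  3 (successors {0, 2, 3, 4}): φ is false.
  4 (successors {2, 3, 6, 8}): φ is true.
  5 (successors {1, 6, 8}): φ is false.
  6 (successors {0, 1, 2, 4, 5, 8}): φ is true.
  7 (successors {8}): φ is false.
  8 (successors {1, 2, 4, 5, 6, 7}): φ is true.
For instance, at 4:
  At 4: \Diamond s is true, \neg r is true, so \Diamond s \land \neg r is true.
    At 4: \Diamond s requires s at some successor in {2, 3, 6, 8}.
      s holds at 6, so \Diamond s is true at 4.
Satisfying worlds: {4, 6, 8}

3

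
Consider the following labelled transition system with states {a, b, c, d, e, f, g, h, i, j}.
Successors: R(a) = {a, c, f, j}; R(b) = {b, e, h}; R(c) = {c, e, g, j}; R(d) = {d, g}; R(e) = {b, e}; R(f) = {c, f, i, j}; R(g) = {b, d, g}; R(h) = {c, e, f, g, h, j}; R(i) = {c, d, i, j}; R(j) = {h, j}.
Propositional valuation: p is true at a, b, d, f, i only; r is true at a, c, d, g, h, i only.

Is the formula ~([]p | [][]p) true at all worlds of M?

Yes

Let φ = ~([]p | [][]p). Evaluate φ at each world:
  a (successors {a, c, f, j}): φ is true.
  b (successors {b, e, h}): φ is true.
  c (successors {c, e, g, j}): φ is true.
  d (successors {d, g}): φ is true.
  e (successors {b, e}): φ is true.
  f (successors {c, f, i, j}): φ is true.
  g (successors {b, d, g}): φ is true.
  h (successors {c, e, f, g, h, j}): φ is true.
  i (successors {c, d, i, j}): φ is true.
  j (successors {h, j}): φ is true.
For instance, at d:
  At d: []p | [][]p is false, so ~([]p | [][]p) is true.
    At d: []p is false, [][]p is false, so []p | [][]p is false.
      At d: []p requires p at every successor {d, g}.
        p fails at g, so []p is false at d.
      At d: [][]p requires []p at every successor {d, g}.
        []p fails at d, so [][]p is false at d.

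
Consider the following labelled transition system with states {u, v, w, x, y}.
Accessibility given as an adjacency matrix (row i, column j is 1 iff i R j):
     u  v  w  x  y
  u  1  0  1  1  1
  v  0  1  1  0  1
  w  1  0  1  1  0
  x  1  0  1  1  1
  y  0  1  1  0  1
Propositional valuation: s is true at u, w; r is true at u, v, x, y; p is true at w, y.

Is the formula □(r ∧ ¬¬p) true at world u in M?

No

At u: □(r ∧ ¬¬p) requires r ∧ ¬¬p at every successor {u, w, x, y}.
  r ∧ ¬¬p fails at u, so □(r ∧ ¬¬p) is false at u.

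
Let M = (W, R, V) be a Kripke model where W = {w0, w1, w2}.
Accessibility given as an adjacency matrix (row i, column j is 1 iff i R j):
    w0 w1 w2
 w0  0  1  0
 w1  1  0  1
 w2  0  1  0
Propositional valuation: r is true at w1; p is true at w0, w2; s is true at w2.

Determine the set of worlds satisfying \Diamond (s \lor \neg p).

w0, w1, w2

Recall that \Diamond ψ holds at a world iff ψ holds at some accessible world.
Let φ = \Diamond (s \lor \neg p). Evaluate φ at each world:
  w0 (successors {w1}): φ is true.
  w1 (successors {w0, w2}): φ is true.
  w2 (successors {w1}): φ is true.
For instance, at w0:
  At w0: \Diamond (s \lor \neg p) requires s \lor \neg p at some successor in {w1}.
    s \lor \neg p holds at w1, so \Diamond (s \lor \neg p) is true at w0.
Satisfying worlds: {w0, w1, w2}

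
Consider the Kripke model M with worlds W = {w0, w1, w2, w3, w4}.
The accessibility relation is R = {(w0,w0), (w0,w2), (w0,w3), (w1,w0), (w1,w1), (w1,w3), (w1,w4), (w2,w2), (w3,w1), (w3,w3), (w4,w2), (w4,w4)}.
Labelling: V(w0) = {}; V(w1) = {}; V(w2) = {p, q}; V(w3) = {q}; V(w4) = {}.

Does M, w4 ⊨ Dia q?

Recall that Dia ψ holds at a world iff ψ holds at some accessible world.
At w4: Dia q requires q at some successor in {w2, w4}.
  q holds at w2, so Dia q is true at w4.

Yes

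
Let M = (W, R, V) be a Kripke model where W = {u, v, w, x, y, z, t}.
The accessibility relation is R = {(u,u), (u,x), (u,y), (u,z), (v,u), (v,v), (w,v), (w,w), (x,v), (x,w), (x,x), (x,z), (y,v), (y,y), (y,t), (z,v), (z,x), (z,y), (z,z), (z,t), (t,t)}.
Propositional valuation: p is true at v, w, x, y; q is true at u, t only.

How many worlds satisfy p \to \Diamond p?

Let φ = p \to \Diamond p. Evaluate φ at each world:
  u (successors {u, x, y, z}): φ is true.
  v (successors {u, v}): φ is true.
  w (successors {v, w}): φ is true.
  x (successors {v, w, x, z}): φ is true.
  y (successors {v, y, t}): φ is true.
  z (successors {v, x, y, z, t}): φ is true.
  t (successors {t}): φ is true.
For instance, at v:
  At v: p is true, \Diamond p is true, so p \to \Diamond p is true.
    At v: \Diamond p requires p at some successor in {u, v}.
      p holds at v, so \Diamond p is true at v.
Satisfying worlds: {u, v, w, x, y, z, t}

7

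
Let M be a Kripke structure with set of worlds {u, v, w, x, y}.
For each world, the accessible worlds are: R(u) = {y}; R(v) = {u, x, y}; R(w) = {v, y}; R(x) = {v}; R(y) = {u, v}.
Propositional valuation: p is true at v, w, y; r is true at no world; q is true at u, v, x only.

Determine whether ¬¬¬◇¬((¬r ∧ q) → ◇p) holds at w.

At w: ¬¬◇¬((¬r ∧ q) → ◇p) is false, so ¬¬¬◇¬((¬r ∧ q) → ◇p) is true.
  At w: ¬◇¬((¬r ∧ q) → ◇p) is true, so ¬¬◇¬((¬r ∧ q) → ◇p) is false.
    At w: ◇¬((¬r ∧ q) → ◇p) is false, so ¬◇¬((¬r ∧ q) → ◇p) is true.
      At w: ◇¬((¬r ∧ q) → ◇p) requires ¬((¬r ∧ q) → ◇p) at some successor in {v, y}.
        At v: ¬((¬r ∧ q) → ◇p) is false.
        At y: ¬((¬r ∧ q) → ◇p) is false.
      So ◇¬((¬r ∧ q) → ◇p) is false at w.

Yes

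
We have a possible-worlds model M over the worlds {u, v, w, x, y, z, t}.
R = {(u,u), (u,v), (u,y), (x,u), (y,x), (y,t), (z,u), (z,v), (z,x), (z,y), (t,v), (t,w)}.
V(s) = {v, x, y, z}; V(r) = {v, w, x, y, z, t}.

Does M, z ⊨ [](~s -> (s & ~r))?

At z: [](~s -> (s & ~r)) requires ~s -> (s & ~r) at every successor {u, v, x, y}.
  ~s -> (s & ~r) fails at u, so [](~s -> (s & ~r)) is false at z.

No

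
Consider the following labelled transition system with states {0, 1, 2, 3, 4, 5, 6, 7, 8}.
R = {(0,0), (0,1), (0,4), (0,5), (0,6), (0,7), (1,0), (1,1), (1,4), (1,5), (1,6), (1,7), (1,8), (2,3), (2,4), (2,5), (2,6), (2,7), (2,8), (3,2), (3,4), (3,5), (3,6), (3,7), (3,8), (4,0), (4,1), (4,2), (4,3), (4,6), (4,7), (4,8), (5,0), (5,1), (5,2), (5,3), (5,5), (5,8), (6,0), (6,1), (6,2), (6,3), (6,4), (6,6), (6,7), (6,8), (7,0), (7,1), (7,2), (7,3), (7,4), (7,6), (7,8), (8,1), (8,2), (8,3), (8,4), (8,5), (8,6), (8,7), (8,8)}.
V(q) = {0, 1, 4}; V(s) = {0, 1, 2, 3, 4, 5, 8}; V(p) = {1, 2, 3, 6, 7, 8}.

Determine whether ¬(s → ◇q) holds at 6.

At 6: s → ◇q is true, so ¬(s → ◇q) is false.
  At 6: s is false, ◇q is true, so s → ◇q is true.
    At 6: ◇q requires q at some successor in {0, 1, 2, 3, 4, 6, 7, 8}.
      q holds at 0, so ◇q is true at 6.

No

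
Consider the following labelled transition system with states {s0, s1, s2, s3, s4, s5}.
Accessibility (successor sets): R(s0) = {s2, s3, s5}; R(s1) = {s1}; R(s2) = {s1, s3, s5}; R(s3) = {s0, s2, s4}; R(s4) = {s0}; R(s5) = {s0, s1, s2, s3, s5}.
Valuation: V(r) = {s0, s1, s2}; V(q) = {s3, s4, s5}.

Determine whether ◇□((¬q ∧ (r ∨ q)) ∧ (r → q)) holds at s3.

At s3: ◇□((¬q ∧ (r ∨ q)) ∧ (r → q)) requires □((¬q ∧ (r ∨ q)) ∧ (r → q)) at some successor in {s0, s2, s4}.
  At s0: □((¬q ∧ (r ∨ q)) ∧ (r → q)) is false.
  At s2: □((¬q ∧ (r ∨ q)) ∧ (r → q)) is false.
  At s4: □((¬q ∧ (r ∨ q)) ∧ (r → q)) is false.
So ◇□((¬q ∧ (r ∨ q)) ∧ (r → q)) is false at s3.

No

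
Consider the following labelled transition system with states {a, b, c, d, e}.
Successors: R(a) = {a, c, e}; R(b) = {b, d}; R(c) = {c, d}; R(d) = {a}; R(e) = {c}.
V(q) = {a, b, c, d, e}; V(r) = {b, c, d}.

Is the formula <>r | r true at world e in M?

At e: <>r is true, r is false, so <>r | r is true.
  At e: <>r requires r at some successor in {c}.
    r holds at c, so <>r is true at e.

Yes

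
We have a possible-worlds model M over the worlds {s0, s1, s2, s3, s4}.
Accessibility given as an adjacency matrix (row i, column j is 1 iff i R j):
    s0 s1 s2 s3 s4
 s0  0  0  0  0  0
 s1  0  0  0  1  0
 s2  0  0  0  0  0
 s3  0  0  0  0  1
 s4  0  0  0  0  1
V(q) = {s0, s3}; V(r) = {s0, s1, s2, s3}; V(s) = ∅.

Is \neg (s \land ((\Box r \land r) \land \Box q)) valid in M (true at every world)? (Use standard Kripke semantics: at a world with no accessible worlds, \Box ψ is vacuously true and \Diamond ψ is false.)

Let φ = \neg (s \land ((\Box r \land r) \land \Box q)). Evaluate φ at each world:
  s0 (successors ∅): φ is true.
  s1 (successors {s3}): φ is true.
  s2 (successors ∅): φ is true.
  s3 (successors {s4}): φ is true.
  s4 (successors {s4}): φ is true.
For instance, at s3:
  At s3: s \land ((\Box r \land r) \land \Box q) is false, so \neg (s \land ((\Box r \land r) \land \Box q)) is true.
    At s3: s is false, (\Box r \land r) \land \Box q is false, so s \land ((\Box r \land r) \land \Box q) is false.
      At s3: \Box r \land r is false, \Box q is false, so (\Box r \land r) \land \Box q is false.

Yes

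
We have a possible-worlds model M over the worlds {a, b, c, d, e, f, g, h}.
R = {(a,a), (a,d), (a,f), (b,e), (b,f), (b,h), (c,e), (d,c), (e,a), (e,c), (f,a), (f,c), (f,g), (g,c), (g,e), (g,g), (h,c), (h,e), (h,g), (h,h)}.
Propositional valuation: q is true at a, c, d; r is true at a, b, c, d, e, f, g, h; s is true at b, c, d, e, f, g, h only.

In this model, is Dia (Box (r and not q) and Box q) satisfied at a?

At a: Dia (Box (r and not q) and Box q) requires Box (r and not q) and Box q at some successor in {a, d, f}.
  At a: Box (r and not q) and Box q is false.
  At d: Box (r and not q) and Box q is false.
  At f: Box (r and not q) and Box q is false.
So Dia (Box (r and not q) and Box q) is false at a.

No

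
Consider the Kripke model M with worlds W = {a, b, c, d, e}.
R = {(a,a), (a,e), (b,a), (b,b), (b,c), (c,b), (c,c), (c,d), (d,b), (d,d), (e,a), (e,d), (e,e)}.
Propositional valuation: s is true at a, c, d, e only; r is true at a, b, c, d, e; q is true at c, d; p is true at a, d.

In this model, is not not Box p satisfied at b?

At b: not Box p is true, so not not Box p is false.
  At b: Box p is false, so not Box p is true.
    At b: Box p requires p at every successor {a, b, c}.
      p fails at b, so Box p is false at b.

No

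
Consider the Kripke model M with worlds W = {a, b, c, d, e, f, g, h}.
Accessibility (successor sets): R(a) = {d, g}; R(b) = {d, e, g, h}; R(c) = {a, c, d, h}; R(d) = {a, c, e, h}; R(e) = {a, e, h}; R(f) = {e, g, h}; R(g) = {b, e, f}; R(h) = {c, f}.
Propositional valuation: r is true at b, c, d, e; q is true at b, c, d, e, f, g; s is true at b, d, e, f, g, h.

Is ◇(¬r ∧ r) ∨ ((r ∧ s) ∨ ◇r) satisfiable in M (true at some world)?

Yes

Recall that ◇ψ holds at a world iff ψ holds at some accessible world.
Let φ = ◇(¬r ∧ r) ∨ ((r ∧ s) ∨ ◇r). Evaluate φ at each world:
  a (successors {d, g}): φ is true.
  b (successors {d, e, g, h}): φ is true.
  c (successors {a, c, d, h}): φ is true.
  d (successors {a, c, e, h}): φ is true.
  e (successors {a, e, h}): φ is true.
  f (successors {e, g, h}): φ is true.
  g (successors {b, e, f}): φ is true.
  h (successors {c, f}): φ is true.
Detail at a (witness):
  At a: ◇(¬r ∧ r) is false, (r ∧ s) ∨ ◇r is true, so ◇(¬r ∧ r) ∨ ((r ∧ s) ∨ ◇r) is true.
    At a: ◇(¬r ∧ r) requires ¬r ∧ r at some successor in {d, g}.
      At d: ¬r ∧ r is false.
      At g: ¬r ∧ r is false.
    So ◇(¬r ∧ r) is false at a.
    At a: r ∧ s is false, ◇r is true, so (r ∧ s) ∨ ◇r is true.
      At a: ◇r requires r at some successor in {d, g}.
        r holds at d, so ◇r is true at a.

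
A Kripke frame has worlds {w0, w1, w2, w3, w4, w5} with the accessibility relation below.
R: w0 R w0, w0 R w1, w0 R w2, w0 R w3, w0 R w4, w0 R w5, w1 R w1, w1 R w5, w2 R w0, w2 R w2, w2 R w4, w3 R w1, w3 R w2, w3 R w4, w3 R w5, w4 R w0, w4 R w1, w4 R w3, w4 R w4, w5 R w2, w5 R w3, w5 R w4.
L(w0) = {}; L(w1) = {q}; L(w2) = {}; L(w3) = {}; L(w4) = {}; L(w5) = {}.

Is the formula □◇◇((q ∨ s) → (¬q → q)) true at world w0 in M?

Yes

Recall that □ψ holds at a world iff ψ holds at every accessible world, and ◇ψ holds iff ψ holds at some accessible world.
At w0: □◇◇((q ∨ s) → (¬q → q)) requires ◇◇((q ∨ s) → (¬q → q)) at every successor {w0, w1, w2, w3, w4, w5}.
  At w0: ◇◇((q ∨ s) → (¬q → q)) is true.
  At w1: ◇◇((q ∨ s) → (¬q → q)) is true.
  At w2: ◇◇((q ∨ s) → (¬q → q)) is true.
  At w3: ◇◇((q ∨ s) → (¬q → q)) is true.
  At w4: ◇◇((q ∨ s) → (¬q → q)) is true.
  At w5: ◇◇((q ∨ s) → (¬q → q)) is true.
So □◇◇((q ∨ s) → (¬q → q)) is true at w0.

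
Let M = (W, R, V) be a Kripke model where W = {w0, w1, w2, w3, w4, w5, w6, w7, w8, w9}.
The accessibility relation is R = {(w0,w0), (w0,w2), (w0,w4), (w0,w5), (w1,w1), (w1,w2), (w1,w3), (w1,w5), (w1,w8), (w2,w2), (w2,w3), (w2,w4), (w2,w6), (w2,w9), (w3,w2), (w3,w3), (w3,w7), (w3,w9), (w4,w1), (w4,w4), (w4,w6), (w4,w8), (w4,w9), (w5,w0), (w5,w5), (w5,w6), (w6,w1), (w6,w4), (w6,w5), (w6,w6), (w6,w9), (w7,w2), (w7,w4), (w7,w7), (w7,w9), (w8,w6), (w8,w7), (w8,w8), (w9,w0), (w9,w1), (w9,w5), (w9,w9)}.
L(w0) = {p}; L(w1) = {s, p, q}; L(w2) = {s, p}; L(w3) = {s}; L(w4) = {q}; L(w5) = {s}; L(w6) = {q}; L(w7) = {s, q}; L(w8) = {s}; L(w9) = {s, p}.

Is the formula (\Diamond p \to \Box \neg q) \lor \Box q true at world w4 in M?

No

Recall that \Box ψ holds at a world iff ψ holds at every accessible world, and \Diamond ψ holds iff ψ holds at some accessible world.
At w4: \Diamond p \to \Box \neg q is false, \Box q is false, so (\Diamond p \to \Box \neg q) \lor \Box q is false.
  At w4: \Diamond p is true, \Box \neg q is false, so \Diamond p \to \Box \neg q is false.
    At w4: \Diamond p requires p at some successor in {w1, w4, w6, w8, w9}.
      p holds at w1, so \Diamond p is true at w4.
    At w4: \Box \neg q requires \neg q at every successor {w1, w4, w6, w8, w9}.
      \neg q fails at w1, so \Box \neg q is false at w4.
  At w4: \Box q requires q at every successor {w1, w4, w6, w8, w9}.
    q fails at w8, so \Box q is false at w4.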